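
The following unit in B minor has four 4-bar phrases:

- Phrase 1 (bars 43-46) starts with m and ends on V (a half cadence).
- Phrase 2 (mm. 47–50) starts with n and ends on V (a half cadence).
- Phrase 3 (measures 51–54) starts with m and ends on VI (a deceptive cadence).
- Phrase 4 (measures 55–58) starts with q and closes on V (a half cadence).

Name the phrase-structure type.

Phrase 4 ends with a half cadence, no stronger than phrase 2's half cadence, so the four phrases do not form a double period; nor do phrases 3–4 duplicate 1–2, so it is not a repeated period. With no phrase reaching a conclusive cadence, the passage is a phrase group.

phrase group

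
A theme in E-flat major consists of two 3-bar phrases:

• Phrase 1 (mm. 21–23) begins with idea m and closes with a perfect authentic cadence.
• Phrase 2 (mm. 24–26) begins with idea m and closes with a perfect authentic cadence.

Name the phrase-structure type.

Both phrases have the same opening (m) and the same cadence (perfect authentic cadence): the second is a restatement, not a consequent, so this is a repeated phrase rather than a period.

repeated phrase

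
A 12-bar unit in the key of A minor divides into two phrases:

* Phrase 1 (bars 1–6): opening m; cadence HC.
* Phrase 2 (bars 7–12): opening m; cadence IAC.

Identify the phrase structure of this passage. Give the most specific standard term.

Phrase 1 ends with a half cadence (weaker) and phrase 2 with an imperfect authentic cadence (stronger): antecedent + consequent = a period.
The two phrases open with the same material (m / m), so the period is parallel.

parallel period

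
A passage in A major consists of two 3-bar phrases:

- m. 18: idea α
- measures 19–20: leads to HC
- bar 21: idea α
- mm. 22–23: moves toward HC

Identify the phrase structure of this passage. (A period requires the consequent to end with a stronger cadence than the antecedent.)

Both phrases have the same opening (α) and the same cadence (half cadence): the second is a restatement, not a consequent, so this is a repeated phrase rather than a period.

repeated phrase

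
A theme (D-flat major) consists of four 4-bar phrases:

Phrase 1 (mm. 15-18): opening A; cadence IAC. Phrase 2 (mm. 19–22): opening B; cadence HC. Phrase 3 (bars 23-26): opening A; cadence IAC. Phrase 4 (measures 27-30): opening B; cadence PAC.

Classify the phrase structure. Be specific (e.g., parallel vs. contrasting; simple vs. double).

Four phrases in two halves: the first half (mm. 15–22) ends with a half cadence, the second (mm. 23–30) with a perfect authentic cadence — a large antecedent–consequent pair, i.e. a double period.
Phrase 3 begins with the same material as phrase 1, making it parallel.

parallel double period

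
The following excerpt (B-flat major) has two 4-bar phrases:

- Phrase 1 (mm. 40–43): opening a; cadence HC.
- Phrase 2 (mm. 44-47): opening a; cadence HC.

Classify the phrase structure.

repeated phrase

Both phrases have the same opening (a) and the same cadence (half cadence): the second is a restatement, not a consequent, so this is a repeated phrase rather than a period.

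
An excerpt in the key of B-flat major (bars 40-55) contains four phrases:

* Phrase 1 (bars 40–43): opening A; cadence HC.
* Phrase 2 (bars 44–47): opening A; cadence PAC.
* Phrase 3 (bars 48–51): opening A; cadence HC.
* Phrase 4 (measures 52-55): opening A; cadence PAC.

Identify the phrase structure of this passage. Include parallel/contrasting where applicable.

repeated period

The cadence pattern HC–PAC–HC–PAC is weak–strong twice, and phrases 3–4 restate phrases 1–2: a period heard twice, not a double period (which would end weakly at phrase 2).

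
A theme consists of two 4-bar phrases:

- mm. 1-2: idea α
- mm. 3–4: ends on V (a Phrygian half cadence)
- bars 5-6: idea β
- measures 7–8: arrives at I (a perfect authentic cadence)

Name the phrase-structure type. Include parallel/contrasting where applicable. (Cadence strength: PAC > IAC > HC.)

contrasting period

Phrase 1 ends with a Phrygian half cadence (weaker) and phrase 2 with a perfect authentic cadence (stronger): antecedent + consequent = a period.
The two phrases open with different material (α / β), so the period is contrasting.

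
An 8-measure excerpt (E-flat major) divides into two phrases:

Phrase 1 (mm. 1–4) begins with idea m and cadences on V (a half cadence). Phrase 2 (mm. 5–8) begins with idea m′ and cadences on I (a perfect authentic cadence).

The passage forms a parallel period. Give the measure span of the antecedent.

The phrase ending with the weaker cadence (half cadence) is the antecedent; the one ending more conclusively (perfect authentic cadence) is the consequent. The antecedent is measures 1–4.

measures 1–4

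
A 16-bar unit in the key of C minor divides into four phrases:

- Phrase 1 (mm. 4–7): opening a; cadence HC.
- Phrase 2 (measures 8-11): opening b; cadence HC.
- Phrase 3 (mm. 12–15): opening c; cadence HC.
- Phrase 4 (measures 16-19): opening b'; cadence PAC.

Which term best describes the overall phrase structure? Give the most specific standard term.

Four phrases in two halves: the first half (mm. 4–11) ends with a half cadence, the second (mm. 12–19) with a perfect authentic cadence — a large antecedent–consequent pair, i.e. a double period.
Phrase 3 begins with different material from phrase 1, making it contrasting.

contrasting double period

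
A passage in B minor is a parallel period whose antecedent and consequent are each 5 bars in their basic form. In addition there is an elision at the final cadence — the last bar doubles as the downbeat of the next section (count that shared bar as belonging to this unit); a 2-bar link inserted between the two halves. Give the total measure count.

12 measures

Basic parallel period: 5 + 5 = 10 bars.
10 (basic form) + 2 (link) = 12.
The elision shares a bar with the next section but does not change this unit's count.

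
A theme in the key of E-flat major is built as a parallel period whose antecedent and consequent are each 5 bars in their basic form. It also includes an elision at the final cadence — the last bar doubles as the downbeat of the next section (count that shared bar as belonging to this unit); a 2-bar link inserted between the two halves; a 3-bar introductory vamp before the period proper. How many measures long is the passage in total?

Basic parallel period: 5 + 5 = 10 bars.
10 (basic form) + 2 (link) + 3 (introduction) = 15.
The elision shares a bar with the next section but does not change this unit's count.

15 measures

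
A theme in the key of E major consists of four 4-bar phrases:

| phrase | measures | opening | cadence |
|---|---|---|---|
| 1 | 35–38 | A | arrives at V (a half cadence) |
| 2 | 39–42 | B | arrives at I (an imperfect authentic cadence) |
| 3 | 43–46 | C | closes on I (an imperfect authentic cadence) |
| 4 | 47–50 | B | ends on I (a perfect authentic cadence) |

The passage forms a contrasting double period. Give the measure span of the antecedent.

In a double period the four phrases pair into a large antecedent (phrases 1–2, ending imperfect authentic cadence) and a large consequent (phrases 3–4, ending perfect authentic cadence). The antecedent spans bars 35–42.

measures 35–42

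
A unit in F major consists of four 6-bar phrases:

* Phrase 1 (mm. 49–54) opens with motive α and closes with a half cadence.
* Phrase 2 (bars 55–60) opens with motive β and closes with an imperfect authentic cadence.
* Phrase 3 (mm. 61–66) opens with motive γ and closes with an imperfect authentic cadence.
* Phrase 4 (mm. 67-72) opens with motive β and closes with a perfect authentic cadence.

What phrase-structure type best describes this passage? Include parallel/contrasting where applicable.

contrasting double period

Four phrases in two halves: the first half (bars 49–60) ends with an imperfect authentic cadence, the second (mm. 61–72) with a perfect authentic cadence — a large antecedent–consequent pair, i.e. a double period.
Phrase 3 begins with different material from phrase 1, making it contrasting.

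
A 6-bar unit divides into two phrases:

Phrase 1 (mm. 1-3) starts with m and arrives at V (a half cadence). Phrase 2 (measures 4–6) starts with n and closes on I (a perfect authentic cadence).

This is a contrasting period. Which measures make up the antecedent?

measures 1–3

The phrase ending with the weaker cadence (half cadence) is the antecedent; the one ending more conclusively (perfect authentic cadence) is the consequent. The antecedent is measures 1–3.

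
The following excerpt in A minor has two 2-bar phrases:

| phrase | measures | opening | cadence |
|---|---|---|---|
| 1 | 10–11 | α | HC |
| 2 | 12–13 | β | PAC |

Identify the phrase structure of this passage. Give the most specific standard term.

Phrase 1 ends with a half cadence (weaker) and phrase 2 with a perfect authentic cadence (stronger): antecedent + consequent = a period.
The two phrases open with different material (α / β), so the period is contrasting.

contrasting period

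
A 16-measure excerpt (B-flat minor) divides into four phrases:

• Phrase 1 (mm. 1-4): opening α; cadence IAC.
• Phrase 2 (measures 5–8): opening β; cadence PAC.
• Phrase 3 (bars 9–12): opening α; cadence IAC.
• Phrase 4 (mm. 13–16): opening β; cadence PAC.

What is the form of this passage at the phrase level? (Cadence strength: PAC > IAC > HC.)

The cadence pattern IAC–PAC–IAC–PAC is weak–strong twice, and phrases 3–4 restate phrases 1–2: a period heard twice, not a double period (which would end weakly at phrase 2).

repeated period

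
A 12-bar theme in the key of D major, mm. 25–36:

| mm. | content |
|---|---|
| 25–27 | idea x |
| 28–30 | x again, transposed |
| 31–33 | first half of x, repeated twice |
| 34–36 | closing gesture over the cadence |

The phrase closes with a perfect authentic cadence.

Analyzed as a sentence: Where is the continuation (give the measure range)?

After the presentation (mm. 25-30), the continuation covers the fragmentation through the cadence: mm. 31–36.

measures 31–36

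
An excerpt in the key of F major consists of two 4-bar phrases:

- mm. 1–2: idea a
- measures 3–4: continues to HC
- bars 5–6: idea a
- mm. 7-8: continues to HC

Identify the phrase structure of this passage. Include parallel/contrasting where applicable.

Both phrases have the same opening (a) and the same cadence (half cadence): the second is a restatement, not a consequent, so this is a repeated phrase rather than a period.

repeated phrase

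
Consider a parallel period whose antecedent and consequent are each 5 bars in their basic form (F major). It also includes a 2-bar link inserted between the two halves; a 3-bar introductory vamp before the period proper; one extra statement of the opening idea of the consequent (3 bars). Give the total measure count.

18 measures

Basic parallel period: 5 + 5 = 10 bars.
10 (basic form) + 2 (link) + 3 (introduction) + 3 (extra statement) = 18.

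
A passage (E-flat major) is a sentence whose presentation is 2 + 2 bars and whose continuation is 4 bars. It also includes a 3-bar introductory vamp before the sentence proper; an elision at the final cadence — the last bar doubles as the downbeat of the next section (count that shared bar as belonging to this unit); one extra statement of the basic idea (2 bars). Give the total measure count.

Basic sentence: 2 + 2 + 4 = 8 bars.
8 (basic form) + 3 (introduction) + 2 (extra statement) = 13.
The elision shares a bar with the next section but does not change this unit's count.

13 measures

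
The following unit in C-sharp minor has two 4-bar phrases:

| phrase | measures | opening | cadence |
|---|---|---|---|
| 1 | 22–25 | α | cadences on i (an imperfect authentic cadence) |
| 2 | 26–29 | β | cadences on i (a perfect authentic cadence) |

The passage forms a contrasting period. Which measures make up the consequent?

The antecedent is the phrase ending with the weaker cadence (imperfect authentic cadence, phrase 1) and the consequent the one ending more conclusively (perfect authentic cadence, phrase 2); the consequent is measures 26–29.

measures 26–29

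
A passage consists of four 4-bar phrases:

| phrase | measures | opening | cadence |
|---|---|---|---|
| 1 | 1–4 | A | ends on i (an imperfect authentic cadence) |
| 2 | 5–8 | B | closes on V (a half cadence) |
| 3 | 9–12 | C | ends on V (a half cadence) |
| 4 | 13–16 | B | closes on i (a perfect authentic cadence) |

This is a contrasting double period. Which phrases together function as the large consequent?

In a double period the first pair of phrases (ending half cadence) is the large antecedent and the second pair (ending perfect authentic cadence) is the large consequent; the consequent is phrases 3 and 4.

phrases 3 and 4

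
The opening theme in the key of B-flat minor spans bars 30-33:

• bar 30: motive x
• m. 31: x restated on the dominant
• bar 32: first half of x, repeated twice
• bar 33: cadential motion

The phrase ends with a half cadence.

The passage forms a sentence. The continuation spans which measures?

After the presentation (bars 30-31), the continuation covers the fragmentation through the cadence: mm. 32-33.

measures 32–33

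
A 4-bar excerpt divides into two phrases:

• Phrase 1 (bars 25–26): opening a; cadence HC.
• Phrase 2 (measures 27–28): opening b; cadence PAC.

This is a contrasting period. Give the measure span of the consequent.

measures 27–28

The phrase ending with the weaker cadence (half cadence) is the antecedent; the one ending more conclusively (perfect authentic cadence) is the consequent. The consequent is measures 27–28.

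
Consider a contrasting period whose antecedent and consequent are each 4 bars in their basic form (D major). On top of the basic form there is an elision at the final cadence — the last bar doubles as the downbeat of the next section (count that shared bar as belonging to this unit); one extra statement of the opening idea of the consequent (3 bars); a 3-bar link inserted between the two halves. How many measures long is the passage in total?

14 measures

Basic contrasting period: 4 + 4 = 8 bars.
8 (basic form) + 3 (extra statement) + 3 (link) = 14.
The elision shares a bar with the next section but does not change this unit's count.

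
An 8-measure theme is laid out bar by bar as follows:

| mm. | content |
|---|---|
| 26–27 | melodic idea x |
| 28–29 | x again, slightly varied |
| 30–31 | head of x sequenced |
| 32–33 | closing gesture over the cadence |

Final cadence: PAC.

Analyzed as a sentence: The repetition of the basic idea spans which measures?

The presentation of a sentence is the basic idea (mm. 26-27) plus its repetition (mm. 28-29); the repetition of the basic idea is therefore bars 28–29.

measures 28–29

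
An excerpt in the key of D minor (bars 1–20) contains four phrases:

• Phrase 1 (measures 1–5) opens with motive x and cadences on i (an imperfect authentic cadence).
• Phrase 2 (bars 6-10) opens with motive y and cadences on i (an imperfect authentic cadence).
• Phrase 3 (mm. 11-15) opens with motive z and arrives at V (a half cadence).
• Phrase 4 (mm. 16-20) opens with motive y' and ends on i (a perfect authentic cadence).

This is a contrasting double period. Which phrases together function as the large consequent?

In a double period the first pair of phrases (ending imperfect authentic cadence) is the large antecedent and the second pair (ending perfect authentic cadence) is the large consequent; the consequent is phrases 3 and 4.

phrases 3 and 4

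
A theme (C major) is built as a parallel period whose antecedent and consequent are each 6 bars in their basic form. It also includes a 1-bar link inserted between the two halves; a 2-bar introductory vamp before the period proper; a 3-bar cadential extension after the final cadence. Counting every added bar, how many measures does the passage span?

18 measures

Basic parallel period: 6 + 6 = 12 bars.
12 (basic form) + 1 (link) + 2 (introduction) + 3 (cadential extension) = 18.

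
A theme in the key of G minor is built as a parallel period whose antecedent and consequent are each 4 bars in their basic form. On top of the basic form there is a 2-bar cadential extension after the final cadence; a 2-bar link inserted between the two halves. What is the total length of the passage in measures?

12 measures

Basic parallel period: 4 + 4 = 8 bars.
8 (basic form) + 2 (cadential extension) + 2 (link) = 12.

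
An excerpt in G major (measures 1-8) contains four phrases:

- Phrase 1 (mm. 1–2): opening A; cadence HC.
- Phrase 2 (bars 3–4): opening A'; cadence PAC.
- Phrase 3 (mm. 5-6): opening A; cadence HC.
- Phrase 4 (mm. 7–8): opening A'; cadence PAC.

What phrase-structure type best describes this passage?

The cadence pattern HC–PAC–HC–PAC is weak–strong twice, and phrases 3–4 restate phrases 1–2: a period heard twice, not a double period (which would end weakly at phrase 2).

repeated period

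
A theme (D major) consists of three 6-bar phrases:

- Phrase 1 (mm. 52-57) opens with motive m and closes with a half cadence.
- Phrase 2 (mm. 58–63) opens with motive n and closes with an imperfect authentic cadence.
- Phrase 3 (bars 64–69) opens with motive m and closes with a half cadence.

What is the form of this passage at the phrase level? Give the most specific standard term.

The final phrase closes with a half cadence, which is not stronger than the preceding imperfect authentic cadence; the 3 phrases lack an overall antecedent–consequent design and so form a phrase group.

phrase group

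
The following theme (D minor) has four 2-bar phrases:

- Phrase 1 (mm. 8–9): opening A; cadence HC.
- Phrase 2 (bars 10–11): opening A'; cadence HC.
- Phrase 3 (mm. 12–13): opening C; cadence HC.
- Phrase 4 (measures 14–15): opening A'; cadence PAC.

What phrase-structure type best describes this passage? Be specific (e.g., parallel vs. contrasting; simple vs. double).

Four phrases in two halves: the first half (bars 8–11) ends with a half cadence, the second (measures 12–15) with a perfect authentic cadence — a large antecedent–consequent pair, i.e. a double period.
Phrase 3 begins with different material from phrase 1, making it contrasting.

contrasting double period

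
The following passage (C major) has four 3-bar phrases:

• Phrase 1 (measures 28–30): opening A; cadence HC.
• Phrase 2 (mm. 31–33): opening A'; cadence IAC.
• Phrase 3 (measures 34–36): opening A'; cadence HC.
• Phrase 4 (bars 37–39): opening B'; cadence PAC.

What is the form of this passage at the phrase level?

parallel double period

Four phrases in two halves: the first half (bars 28–33) ends with an imperfect authentic cadence, the second (mm. 34–39) with a perfect authentic cadence — a large antecedent–consequent pair, i.e. a double period.
Phrase 3 begins with the same material as phrase 1, making it parallel.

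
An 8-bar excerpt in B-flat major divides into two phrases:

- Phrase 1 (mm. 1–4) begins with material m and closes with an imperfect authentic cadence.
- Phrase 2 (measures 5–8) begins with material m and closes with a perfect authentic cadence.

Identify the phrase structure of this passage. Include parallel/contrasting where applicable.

parallel period

Phrase 1 ends with an imperfect authentic cadence (weaker) and phrase 2 with a perfect authentic cadence (stronger): antecedent + consequent = a period.
The two phrases open with the same material (m / m), so the period is parallel.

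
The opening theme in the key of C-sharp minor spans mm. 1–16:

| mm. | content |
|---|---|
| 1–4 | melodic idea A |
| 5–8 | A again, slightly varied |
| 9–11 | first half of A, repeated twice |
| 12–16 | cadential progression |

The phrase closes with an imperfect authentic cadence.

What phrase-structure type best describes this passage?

sentence

Basic idea (mm. 1-4) + its repetition (mm. 5–8) form the presentation; fragmentation and cadence (bars 9-16) form the continuation — the 16-bar whole is a sentence.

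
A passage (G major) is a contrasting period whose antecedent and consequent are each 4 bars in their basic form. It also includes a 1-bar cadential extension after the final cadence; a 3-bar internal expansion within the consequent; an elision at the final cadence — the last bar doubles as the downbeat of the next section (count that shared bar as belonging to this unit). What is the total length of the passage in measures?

12 measures

Basic contrasting period: 4 + 4 = 8 bars.
8 (basic form) + 1 (cadential extension) + 3 (internal expansion) = 12.
The elision shares a bar with the next section but does not change this unit's count.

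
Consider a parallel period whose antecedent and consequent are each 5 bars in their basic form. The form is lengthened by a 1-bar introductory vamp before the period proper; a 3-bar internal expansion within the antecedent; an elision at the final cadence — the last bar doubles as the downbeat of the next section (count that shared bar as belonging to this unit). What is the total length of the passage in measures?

Basic parallel period: 5 + 5 = 10 bars.
10 (basic form) + 1 (introduction) + 3 (internal expansion) = 14.
The elision shares a bar with the next section but does not change this unit's count.

14 measures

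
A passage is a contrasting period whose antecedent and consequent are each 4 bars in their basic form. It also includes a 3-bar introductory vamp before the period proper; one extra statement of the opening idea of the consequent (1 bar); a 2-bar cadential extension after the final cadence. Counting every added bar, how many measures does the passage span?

14 measures

Basic contrasting period: 4 + 4 = 8 bars.
8 (basic form) + 3 (introduction) + 1 (extra statement) + 2 (cadential extension) = 14.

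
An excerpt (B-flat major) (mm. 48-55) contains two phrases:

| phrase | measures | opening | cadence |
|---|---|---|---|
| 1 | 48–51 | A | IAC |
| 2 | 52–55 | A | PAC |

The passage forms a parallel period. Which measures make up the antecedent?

The antecedent is the phrase ending with the weaker cadence (imperfect authentic cadence, phrase 1) and the consequent the one ending more conclusively (perfect authentic cadence, phrase 2); the antecedent is measures 48–51.

measures 48–51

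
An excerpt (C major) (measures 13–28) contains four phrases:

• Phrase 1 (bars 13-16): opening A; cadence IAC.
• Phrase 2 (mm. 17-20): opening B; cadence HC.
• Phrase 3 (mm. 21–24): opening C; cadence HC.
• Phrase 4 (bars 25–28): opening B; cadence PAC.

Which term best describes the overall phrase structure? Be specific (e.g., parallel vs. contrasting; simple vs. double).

Four phrases in two halves: the first half (bars 13–20) ends with a half cadence, the second (mm. 21–28) with a perfect authentic cadence — a large antecedent–consequent pair, i.e. a double period.
Phrase 3 begins with different material from phrase 1, making it contrasting.

contrasting double period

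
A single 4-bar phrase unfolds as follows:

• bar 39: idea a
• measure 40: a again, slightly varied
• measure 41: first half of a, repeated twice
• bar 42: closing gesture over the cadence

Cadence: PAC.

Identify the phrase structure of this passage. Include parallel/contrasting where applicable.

Basic idea (m. 39) + its repetition (measure 40) form the presentation; fragmentation and cadence (bars 41–42) form the continuation — the 4-bar whole is a sentence.

sentence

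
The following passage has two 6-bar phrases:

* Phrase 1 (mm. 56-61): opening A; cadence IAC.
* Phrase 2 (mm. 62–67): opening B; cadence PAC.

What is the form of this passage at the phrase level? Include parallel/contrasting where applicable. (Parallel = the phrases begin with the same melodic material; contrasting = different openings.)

contrasting period

Phrase 1 ends with an imperfect authentic cadence (weaker) and phrase 2 with a perfect authentic cadence (stronger): antecedent + consequent = a period.
The two phrases open with different material (A / B), so the period is contrasting.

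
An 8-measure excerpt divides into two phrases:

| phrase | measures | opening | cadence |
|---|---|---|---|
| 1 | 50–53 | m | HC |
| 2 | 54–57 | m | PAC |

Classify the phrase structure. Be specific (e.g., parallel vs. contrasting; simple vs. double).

parallel period

Phrase 1 ends with a half cadence (weaker) and phrase 2 with a perfect authentic cadence (stronger): antecedent + consequent = a period.
The two phrases open with the same material (m / m), so the period is parallel.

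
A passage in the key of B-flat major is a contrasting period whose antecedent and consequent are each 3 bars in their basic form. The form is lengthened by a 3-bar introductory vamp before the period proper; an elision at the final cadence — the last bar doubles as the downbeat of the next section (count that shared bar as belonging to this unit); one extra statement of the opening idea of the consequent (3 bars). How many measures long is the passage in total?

Basic contrasting period: 3 + 3 = 6 bars.
6 (basic form) + 3 (introduction) + 3 (extra statement) = 12.
The elision shares a bar with the next section but does not change this unit's count.

12 measures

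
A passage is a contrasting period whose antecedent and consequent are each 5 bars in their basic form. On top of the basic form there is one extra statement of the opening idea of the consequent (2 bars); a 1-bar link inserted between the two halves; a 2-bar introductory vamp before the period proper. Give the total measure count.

Basic contrasting period: 5 + 5 = 10 bars.
10 (basic form) + 2 (extra statement) + 1 (link) + 2 (introduction) = 15.

15 measures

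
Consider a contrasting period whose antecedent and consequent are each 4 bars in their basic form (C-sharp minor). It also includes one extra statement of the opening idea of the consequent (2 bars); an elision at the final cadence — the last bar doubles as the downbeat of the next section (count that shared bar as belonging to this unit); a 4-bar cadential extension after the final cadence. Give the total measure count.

14 measures

Basic contrasting period: 4 + 4 = 8 bars.
8 (basic form) + 2 (extra statement) + 4 (cadential extension) = 14.
The elision shares a bar with the next section but does not change this unit's count.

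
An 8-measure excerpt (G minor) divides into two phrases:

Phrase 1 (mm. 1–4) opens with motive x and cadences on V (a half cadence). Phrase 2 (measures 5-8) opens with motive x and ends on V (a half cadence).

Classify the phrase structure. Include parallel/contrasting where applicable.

Both phrases have the same opening (x) and the same cadence (half cadence): the second is a restatement, not a consequent, so this is a repeated phrase rather than a period.

repeated phrase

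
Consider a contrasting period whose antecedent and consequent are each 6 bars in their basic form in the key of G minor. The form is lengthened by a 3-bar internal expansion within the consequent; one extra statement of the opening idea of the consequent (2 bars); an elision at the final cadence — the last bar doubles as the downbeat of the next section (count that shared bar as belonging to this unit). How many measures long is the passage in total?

17 measures

Basic contrasting period: 6 + 6 = 12 bars.
12 (basic form) + 3 (internal expansion) + 2 (extra statement) = 17.
The elision shares a bar with the next section but does not change this unit's count.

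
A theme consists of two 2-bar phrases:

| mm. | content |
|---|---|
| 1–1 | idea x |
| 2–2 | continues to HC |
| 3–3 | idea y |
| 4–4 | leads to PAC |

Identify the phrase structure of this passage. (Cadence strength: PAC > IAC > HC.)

contrasting period

Phrase 1 ends with a half cadence (weaker) and phrase 2 with a perfect authentic cadence (stronger): antecedent + consequent = a period.
The two phrases open with different material (x / y), so the period is contrasting.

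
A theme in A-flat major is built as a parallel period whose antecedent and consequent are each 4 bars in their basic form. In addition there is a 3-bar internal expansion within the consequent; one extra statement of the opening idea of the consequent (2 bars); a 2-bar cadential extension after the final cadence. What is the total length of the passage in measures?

Basic parallel period: 4 + 4 = 8 bars.
8 (basic form) + 3 (internal expansion) + 2 (extra statement) + 2 (cadential extension) = 15.

15 measures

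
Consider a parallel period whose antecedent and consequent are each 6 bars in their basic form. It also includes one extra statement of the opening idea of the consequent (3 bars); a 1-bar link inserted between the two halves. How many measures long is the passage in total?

16 measures

Basic parallel period: 6 + 6 = 12 bars.
12 (basic form) + 3 (extra statement) + 1 (link) = 16.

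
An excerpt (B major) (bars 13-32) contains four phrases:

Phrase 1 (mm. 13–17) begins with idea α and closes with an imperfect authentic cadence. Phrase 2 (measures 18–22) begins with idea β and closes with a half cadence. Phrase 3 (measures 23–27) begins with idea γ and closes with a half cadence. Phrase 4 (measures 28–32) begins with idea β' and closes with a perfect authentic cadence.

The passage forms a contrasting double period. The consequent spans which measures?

measures 23–32

In a double period the four phrases pair into a large antecedent (phrases 1–2, ending half cadence) and a large consequent (phrases 3–4, ending perfect authentic cadence). The consequent spans measures 23–32.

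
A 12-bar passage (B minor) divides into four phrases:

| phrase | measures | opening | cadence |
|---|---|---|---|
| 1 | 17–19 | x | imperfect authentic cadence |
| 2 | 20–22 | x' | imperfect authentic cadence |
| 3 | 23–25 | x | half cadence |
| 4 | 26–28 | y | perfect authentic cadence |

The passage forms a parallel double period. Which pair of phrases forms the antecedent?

In a double period the first pair of phrases (ending imperfect authentic cadence) is the large antecedent and the second pair (ending perfect authentic cadence) is the large consequent; the antecedent is phrases 1 and 2.

phrases 1 and 2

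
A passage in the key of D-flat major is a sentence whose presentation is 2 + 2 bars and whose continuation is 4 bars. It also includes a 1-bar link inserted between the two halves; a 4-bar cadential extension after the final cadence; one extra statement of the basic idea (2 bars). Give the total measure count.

Basic sentence: 2 + 2 + 4 = 8 bars.
8 (basic form) + 1 (link) + 4 (cadential extension) + 2 (extra statement) = 15.

15 measures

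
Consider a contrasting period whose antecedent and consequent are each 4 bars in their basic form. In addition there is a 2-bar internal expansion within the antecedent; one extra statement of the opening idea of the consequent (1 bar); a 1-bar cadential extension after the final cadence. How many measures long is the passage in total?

12 measures

Basic contrasting period: 4 + 4 = 8 bars.
8 (basic form) + 2 (internal expansion) + 1 (extra statement) + 1 (cadential extension) = 12.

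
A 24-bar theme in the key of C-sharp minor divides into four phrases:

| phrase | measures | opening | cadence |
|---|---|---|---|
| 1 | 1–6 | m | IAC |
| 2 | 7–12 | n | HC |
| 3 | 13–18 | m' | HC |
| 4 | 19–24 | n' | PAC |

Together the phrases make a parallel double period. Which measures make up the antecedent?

In a double period the first pair of phrases (ending half cadence) is the large antecedent and the second pair (ending perfect authentic cadence) is the large consequent; the antecedent is measures 1–12.

measures 1–12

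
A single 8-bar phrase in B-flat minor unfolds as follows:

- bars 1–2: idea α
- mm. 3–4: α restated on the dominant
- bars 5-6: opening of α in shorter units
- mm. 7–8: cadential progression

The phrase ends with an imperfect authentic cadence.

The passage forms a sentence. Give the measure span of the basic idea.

measures 1–2

The presentation of a sentence is the basic idea (mm. 1–2) plus its repetition (mm. 3–4); the basic idea is therefore measures 1–2.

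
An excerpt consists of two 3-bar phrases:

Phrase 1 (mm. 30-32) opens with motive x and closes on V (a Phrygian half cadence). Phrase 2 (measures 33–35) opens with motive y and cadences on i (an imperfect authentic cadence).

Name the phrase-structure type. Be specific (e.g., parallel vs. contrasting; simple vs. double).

Phrase 1 ends with a Phrygian half cadence (weaker) and phrase 2 with an imperfect authentic cadence (stronger): antecedent + consequent = a period.
The two phrases open with different material (x / y), so the period is contrasting.

contrasting period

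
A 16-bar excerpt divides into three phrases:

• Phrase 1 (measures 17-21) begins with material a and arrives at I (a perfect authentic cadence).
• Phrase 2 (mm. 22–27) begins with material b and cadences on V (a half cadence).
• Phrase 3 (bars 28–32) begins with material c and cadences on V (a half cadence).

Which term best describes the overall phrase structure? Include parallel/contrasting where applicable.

phrase group

The final phrase closes with a half cadence, which is not stronger than the preceding half cadence; the 3 phrases lack an overall antecedent–consequent design and so form a phrase group.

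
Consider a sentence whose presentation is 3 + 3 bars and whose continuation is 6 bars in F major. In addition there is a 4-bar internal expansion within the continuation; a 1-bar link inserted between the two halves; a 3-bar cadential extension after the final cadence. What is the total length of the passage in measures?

Basic sentence: 3 + 3 + 6 = 12 bars.
12 (basic form) + 4 (internal expansion) + 1 (link) + 3 (cadential extension) = 20.

20 measures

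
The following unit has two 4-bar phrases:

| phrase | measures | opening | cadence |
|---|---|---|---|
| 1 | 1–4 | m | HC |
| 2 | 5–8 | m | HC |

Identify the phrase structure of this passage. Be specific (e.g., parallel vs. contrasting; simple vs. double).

Both phrases have the same opening (m) and the same cadence (half cadence): the second is a restatement, not a consequent, so this is a repeated phrase rather than a period.

repeated phrase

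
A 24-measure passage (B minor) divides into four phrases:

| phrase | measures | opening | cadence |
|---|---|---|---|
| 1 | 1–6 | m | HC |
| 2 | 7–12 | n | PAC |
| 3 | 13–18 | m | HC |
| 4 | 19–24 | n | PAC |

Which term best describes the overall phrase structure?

The cadence pattern HC–PAC–HC–PAC is weak–strong twice, and phrases 3–4 restate phrases 1–2: a period heard twice, not a double period (which would end weakly at phrase 2).

repeated period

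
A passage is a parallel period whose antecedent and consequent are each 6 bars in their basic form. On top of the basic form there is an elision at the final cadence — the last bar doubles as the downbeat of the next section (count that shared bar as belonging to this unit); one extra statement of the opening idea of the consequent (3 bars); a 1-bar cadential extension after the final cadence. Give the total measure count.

16 measures

Basic parallel period: 6 + 6 = 12 bars.
12 (basic form) + 3 (extra statement) + 1 (cadential extension) = 16.
The elision shares a bar with the next section but does not change this unit's count.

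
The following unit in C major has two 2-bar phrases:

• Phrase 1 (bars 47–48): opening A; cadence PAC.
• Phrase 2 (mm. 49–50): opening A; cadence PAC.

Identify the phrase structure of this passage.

repeated phrase

Both phrases have the same opening (A) and the same cadence (perfect authentic cadence): the second is a restatement, not a consequent, so this is a repeated phrase rather than a period.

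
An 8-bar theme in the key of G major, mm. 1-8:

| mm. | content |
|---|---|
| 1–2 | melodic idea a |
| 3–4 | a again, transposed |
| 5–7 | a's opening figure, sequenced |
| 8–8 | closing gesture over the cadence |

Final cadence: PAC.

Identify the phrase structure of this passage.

sentence

Basic idea (mm. 1–2) + its repetition (mm. 3–4) form the presentation; fragmentation and cadence (mm. 5–8) form the continuation — the 8-bar whole is a sentence.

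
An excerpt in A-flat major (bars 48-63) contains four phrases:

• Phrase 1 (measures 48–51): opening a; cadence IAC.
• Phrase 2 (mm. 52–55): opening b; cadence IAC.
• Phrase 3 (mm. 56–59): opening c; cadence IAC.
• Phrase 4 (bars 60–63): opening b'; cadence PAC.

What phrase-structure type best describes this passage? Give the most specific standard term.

Four phrases in two halves: the first half (mm. 48-55) ends with an imperfect authentic cadence, the second (measures 56–63) with a perfect authentic cadence — a large antecedent–consequent pair, i.e. a double period.
Phrase 3 begins with different material from phrase 1, making it contrasting.

contrasting double period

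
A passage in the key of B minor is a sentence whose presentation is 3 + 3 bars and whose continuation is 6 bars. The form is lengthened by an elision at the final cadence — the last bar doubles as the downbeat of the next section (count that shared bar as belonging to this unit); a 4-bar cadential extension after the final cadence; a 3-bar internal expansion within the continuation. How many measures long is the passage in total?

19 measures

Basic sentence: 3 + 3 + 6 = 12 bars.
12 (basic form) + 4 (cadential extension) + 3 (internal expansion) = 19.
The elision shares a bar with the next section but does not change this unit's count.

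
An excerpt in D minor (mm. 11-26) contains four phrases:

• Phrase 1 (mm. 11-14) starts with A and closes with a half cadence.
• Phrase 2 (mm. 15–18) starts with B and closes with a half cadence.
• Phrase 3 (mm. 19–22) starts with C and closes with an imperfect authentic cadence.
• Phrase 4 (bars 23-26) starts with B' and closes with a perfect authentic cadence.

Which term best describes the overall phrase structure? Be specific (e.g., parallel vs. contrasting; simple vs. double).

Four phrases in two halves: the first half (measures 11–18) ends with a half cadence, the second (mm. 19–26) with a perfect authentic cadence — a large antecedent–consequent pair, i.e. a double period.
Phrase 3 begins with different material from phrase 1, making it contrasting.

contrasting double period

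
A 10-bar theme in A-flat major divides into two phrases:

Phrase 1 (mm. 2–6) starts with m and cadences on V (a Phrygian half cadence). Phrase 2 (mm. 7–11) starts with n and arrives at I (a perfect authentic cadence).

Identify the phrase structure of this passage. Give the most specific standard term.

Phrase 1 ends with a Phrygian half cadence (weaker) and phrase 2 with a perfect authentic cadence (stronger): antecedent + consequent = a period.
The two phrases open with different material (m / n), so the period is contrasting.

contrasting period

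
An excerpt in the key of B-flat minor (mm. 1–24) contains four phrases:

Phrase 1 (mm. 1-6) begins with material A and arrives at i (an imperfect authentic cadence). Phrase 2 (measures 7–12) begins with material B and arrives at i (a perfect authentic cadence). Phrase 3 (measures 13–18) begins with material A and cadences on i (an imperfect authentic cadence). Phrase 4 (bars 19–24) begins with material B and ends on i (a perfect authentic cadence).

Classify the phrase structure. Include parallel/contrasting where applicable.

The cadence pattern IAC–PAC–IAC–PAC is weak–strong twice, and phrases 3–4 restate phrases 1–2: a period heard twice, not a double period (which would end weakly at phrase 2).

repeated period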